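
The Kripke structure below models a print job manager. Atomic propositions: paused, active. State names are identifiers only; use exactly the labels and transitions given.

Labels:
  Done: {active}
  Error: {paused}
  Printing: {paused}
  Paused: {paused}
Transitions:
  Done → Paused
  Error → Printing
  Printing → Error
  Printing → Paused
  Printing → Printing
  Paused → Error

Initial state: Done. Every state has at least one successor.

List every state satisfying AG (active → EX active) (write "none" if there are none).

{Error, Printing, Paused}

States satisfying active → EX active: {Error, Printing, Paused}.
States satisfying AG (active → EX active): {Error, Printing, Paused}.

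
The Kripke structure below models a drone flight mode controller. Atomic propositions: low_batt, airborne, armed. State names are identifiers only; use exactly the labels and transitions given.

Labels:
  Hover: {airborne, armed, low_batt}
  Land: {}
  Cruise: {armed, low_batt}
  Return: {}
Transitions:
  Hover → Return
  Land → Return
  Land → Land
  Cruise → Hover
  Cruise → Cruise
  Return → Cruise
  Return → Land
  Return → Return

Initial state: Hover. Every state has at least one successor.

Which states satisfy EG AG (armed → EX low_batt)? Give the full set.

none

States satisfying AG (armed → EX low_batt): ∅.
States satisfying EG AG (armed → EX low_batt): ∅.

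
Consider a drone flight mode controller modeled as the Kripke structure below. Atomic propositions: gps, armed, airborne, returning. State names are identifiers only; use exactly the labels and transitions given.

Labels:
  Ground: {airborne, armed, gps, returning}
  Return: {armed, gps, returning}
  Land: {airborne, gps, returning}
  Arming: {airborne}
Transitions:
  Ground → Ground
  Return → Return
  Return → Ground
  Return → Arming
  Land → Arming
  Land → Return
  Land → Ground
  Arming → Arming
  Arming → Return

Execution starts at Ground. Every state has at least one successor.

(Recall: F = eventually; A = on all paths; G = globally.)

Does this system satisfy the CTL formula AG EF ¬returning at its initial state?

States satisfying EF ¬returning: {Return, Land, Arming}.
States satisfying AG EF ¬returning: ∅.
Ground is reachable from Ground and violates EF ¬returning, so AG fails at Ground.
Ground ∉ Sat(AG EF ¬returning).

Does not hold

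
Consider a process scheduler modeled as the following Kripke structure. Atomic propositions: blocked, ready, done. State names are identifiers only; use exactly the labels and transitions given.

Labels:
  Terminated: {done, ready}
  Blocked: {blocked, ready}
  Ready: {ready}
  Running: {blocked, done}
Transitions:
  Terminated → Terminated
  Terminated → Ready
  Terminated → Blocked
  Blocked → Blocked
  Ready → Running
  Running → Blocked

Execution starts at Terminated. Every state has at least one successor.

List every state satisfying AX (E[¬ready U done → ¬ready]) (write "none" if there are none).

{Blocked, Ready, Running}

States satisfying E[¬ready U done → ¬ready]: {Blocked, Ready, Running}.
States satisfying AX (E[¬ready U done → ¬ready]): {Blocked, Ready, Running}.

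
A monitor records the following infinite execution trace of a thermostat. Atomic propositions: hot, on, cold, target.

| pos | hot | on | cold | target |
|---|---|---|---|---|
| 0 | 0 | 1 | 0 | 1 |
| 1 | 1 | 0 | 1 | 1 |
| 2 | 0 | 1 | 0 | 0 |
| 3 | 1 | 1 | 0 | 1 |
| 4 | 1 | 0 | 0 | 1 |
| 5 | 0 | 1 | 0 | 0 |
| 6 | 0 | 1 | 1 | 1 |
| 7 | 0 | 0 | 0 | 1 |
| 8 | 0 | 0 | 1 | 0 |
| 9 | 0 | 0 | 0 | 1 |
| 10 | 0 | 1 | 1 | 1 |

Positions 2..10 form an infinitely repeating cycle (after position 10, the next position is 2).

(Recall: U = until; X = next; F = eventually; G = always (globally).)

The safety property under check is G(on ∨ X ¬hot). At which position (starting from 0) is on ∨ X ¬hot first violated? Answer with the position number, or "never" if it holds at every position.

never

on ∨ X ¬hot holds at every position 0..10, and those are all the positions the trace ever visits, so the invariant G(on ∨ X ¬hot) is never violated.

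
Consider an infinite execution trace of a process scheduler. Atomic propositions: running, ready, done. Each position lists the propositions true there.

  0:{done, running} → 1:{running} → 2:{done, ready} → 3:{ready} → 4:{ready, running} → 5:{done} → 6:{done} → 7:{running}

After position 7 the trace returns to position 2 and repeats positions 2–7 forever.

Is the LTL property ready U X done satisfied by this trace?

Violated

Walking from position 0: at position 0, X done has not yet held and ready fails, so ready U X done is false.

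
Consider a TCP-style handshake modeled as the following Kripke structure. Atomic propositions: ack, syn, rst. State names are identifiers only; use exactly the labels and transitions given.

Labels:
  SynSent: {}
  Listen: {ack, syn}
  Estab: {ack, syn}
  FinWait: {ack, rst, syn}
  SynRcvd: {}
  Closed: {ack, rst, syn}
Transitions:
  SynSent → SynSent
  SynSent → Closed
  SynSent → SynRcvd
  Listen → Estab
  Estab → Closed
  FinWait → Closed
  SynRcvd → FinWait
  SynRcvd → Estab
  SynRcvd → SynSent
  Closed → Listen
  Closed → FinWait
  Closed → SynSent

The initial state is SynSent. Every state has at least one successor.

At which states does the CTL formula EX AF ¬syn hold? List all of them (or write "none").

{SynSent, SynRcvd, Closed}

States satisfying AF ¬syn: {SynSent, SynRcvd}.
States satisfying EX AF ¬syn: {SynSent, SynRcvd, Closed}.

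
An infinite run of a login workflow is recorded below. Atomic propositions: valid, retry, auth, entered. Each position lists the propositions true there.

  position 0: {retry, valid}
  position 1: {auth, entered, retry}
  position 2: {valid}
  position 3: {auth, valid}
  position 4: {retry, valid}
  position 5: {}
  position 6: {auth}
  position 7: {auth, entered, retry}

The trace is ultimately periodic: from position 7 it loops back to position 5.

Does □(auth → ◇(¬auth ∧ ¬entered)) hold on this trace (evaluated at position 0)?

auth → ◇(¬auth ∧ ¬entered) holds at every position 0..7, and those are all positions ever visited, so □(auth → ◇(¬auth ∧ ¬entered)) holds.
Positions where auth holds: 1, 3, 6, 7.
Check ◇(¬auth ∧ ¬entered) at each: 1→ok, 3→ok, 6→ok, 7→ok.

Satisfied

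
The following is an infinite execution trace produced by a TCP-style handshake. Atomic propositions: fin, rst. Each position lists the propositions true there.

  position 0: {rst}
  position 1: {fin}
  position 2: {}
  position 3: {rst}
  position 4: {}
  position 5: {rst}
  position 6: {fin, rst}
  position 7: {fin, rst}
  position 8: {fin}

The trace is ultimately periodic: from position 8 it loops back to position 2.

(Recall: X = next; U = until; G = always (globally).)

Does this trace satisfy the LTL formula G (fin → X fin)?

fin → X fin must hold at every position from 0 onward. It fails at position 1, so G (fin → X fin) is false.
Positions where fin holds: 1, 6, 7, 8.
Check X fin at each: 1→fails, 6→ok, 7→ok, 8→fails.

No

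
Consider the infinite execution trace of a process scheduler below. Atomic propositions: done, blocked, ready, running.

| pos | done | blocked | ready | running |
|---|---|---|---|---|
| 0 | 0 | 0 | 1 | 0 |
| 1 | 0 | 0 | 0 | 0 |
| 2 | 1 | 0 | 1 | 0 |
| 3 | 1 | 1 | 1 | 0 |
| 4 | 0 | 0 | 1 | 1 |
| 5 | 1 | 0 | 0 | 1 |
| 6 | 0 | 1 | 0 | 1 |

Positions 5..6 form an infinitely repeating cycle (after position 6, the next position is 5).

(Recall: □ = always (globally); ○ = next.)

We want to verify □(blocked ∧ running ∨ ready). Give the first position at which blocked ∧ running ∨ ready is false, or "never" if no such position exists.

Check blocked ∧ running ∨ ready at each position in order: 0 ✓.
At position 1 the labels are {}, so blocked ∧ running ∨ ready is false there. This is the first violation.

1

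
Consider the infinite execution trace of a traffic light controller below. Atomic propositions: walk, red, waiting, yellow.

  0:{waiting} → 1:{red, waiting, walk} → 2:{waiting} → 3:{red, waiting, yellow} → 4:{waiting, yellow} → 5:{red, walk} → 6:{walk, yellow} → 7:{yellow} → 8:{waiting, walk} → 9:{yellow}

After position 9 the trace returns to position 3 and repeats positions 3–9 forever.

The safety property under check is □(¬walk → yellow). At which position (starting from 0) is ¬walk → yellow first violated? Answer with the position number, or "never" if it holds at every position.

At position 0 the labels are {waiting}, so ¬walk → yellow is false there. This is the first violation.

0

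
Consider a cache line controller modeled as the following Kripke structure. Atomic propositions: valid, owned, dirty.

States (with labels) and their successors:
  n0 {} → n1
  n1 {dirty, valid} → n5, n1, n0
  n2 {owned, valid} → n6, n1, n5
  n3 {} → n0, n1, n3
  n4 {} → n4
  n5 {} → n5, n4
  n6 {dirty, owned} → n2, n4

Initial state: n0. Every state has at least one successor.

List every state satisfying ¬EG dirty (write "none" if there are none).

{n0, n2, n3, n4, n5, n6}

States satisfying dirty: {n1, n6}.
States satisfying EG dirty: {n1}.
States satisfying ¬EG dirty: {n0, n2, n3, n4, n5, n6}.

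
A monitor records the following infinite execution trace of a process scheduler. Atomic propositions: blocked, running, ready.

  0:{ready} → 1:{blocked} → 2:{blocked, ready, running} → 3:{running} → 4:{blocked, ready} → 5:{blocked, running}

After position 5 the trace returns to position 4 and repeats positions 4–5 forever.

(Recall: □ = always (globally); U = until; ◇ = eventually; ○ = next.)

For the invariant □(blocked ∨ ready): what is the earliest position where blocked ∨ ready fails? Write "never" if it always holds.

Check blocked ∨ ready at each position in order: 0 ✓, 1 ✓, 2 ✓.
At position 3 the labels are {running}, so blocked ∨ ready is false there. This is the first violation.

3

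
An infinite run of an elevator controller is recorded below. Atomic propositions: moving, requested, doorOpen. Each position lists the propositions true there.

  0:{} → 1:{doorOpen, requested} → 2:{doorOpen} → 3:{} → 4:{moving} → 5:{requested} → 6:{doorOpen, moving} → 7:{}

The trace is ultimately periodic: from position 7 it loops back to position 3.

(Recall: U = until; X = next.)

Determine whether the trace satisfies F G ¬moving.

G ¬moving is false at every position 0..7, so it never becomes true and F G ¬moving fails.

Violated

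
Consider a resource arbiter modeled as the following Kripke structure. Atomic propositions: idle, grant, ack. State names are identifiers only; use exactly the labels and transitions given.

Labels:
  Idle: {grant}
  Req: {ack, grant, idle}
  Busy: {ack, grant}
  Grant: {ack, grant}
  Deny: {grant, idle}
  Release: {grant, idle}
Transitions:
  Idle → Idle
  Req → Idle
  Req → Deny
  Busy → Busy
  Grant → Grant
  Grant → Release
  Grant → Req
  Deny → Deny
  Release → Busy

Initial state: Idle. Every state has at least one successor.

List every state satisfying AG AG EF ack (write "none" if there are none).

States satisfying AG EF ack: {Busy, Release}.
States satisfying AG AG EF ack: {Busy, Release}.

{Busy, Release}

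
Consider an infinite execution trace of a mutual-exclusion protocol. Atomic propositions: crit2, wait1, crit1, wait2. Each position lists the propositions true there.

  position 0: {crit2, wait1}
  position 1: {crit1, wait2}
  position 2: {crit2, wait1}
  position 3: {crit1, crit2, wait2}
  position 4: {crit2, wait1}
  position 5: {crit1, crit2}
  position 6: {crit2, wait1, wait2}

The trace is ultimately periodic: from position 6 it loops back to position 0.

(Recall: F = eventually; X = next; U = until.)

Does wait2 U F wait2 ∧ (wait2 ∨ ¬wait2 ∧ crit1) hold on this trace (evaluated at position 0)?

Walking from position 0: F wait2 first holds at position 0, and wait2 holds at every earlier position along the way, so wait2 U F wait2 holds.
At position 0: wait2 U F wait2 is true; wait2 ∨ ¬wait2 ∧ crit1 is false; so wait2 U F wait2 ∧ (wait2 ∨ ¬wait2 ∧ crit1) is false.

Violated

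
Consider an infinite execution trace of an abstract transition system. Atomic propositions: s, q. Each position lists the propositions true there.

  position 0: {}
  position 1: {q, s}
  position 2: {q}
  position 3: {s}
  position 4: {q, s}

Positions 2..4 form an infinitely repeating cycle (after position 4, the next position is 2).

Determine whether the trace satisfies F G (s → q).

G (s → q) is false at every position 0..4, so it never becomes true and F G (s → q) fails.

Does not hold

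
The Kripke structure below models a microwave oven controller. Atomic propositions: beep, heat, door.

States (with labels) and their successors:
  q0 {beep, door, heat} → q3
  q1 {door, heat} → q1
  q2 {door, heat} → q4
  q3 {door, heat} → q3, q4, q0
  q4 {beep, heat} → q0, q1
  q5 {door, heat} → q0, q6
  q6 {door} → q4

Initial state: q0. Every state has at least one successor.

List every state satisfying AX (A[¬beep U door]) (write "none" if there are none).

States satisfying A[¬beep U door]: {q0, q1, q2, q3, q5, q6}.
States satisfying AX (A[¬beep U door]): {q0, q1, q4, q5}.

{q0, q1, q4, q5}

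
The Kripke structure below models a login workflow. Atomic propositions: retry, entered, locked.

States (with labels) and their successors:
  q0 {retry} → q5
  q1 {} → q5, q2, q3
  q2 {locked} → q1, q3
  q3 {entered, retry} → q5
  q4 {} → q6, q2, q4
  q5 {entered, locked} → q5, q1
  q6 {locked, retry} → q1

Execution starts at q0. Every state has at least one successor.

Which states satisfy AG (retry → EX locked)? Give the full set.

{q0, q1, q2, q3, q5}

States satisfying retry → EX locked: {q0, q1, q2, q3, q4, q5}.
States satisfying AG (retry → EX locked): {q0, q1, q2, q3, q5}.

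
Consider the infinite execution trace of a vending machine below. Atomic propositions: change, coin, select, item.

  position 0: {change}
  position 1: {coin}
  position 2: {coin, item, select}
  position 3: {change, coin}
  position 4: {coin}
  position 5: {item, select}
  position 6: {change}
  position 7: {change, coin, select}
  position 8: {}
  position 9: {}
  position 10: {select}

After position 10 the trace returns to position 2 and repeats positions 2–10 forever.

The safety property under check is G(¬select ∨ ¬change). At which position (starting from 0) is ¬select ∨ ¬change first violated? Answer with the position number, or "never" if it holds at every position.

Check ¬select ∨ ¬change at each position in order: 0 ✓, 1 ✓, 2 ✓, 3 ✓, 4 ✓, 5 ✓, 6 ✓.
At position 7 the labels are {change, coin, select}, so ¬select ∨ ¬change is false there. This is the first violation.

7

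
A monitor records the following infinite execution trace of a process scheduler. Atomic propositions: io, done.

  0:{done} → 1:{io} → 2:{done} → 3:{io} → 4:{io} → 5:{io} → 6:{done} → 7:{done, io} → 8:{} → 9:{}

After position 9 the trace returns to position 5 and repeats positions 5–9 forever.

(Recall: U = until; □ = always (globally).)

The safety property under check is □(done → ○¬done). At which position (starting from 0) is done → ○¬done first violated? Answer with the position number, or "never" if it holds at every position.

Check done → ○¬done at each position in order: 0 ✓, 1 ✓, 2 ✓, 3 ✓, 4 ✓, 5 ✓.
At position 6 the labels are {done} and the next position 7 has {done, io}, so done → ○¬done is false there. This is the first violation.

6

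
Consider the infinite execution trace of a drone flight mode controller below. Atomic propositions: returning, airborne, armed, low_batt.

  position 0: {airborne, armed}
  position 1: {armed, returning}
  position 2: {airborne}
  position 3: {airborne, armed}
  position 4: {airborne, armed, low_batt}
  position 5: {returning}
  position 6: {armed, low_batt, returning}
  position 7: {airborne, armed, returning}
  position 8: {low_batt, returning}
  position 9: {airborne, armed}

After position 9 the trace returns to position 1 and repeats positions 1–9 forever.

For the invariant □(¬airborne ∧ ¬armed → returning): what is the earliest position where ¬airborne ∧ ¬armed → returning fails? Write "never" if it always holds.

never

¬airborne ∧ ¬armed → returning holds at every position 0..9, and those are all the positions the trace ever visits, so the invariant □(¬airborne ∧ ¬armed → returning) is never violated.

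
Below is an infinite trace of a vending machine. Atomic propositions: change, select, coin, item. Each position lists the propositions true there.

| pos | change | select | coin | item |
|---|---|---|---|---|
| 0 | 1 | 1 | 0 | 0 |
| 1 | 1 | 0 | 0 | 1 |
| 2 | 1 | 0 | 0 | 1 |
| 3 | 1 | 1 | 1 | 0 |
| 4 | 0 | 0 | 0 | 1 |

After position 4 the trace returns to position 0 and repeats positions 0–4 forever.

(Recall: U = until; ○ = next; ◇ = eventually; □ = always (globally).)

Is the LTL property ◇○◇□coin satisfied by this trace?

No

○◇□coin is false at every position 0..4, so it never becomes true and ◇○◇□coin fails.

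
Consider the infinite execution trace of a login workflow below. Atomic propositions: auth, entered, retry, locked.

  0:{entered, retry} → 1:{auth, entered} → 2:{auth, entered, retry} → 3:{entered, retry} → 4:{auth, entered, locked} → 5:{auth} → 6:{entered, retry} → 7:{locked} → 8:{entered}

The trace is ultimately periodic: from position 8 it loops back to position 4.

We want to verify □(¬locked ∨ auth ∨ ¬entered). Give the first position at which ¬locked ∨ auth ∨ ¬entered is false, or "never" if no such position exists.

never

¬locked ∨ auth ∨ ¬entered holds at every position 0..8, and those are all the positions the trace ever visits, so the invariant □(¬locked ∨ auth ∨ ¬entered) is never violated.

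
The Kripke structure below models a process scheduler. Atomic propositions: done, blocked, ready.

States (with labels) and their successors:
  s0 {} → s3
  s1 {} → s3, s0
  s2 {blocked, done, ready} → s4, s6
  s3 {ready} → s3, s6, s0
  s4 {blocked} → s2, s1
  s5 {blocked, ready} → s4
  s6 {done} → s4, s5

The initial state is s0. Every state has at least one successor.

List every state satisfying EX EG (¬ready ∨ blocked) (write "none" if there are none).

{s2, s3, s4, s5, s6}

States satisfying EG (¬ready ∨ blocked): {s2, s4, s5, s6}.
States satisfying EX EG (¬ready ∨ blocked): {s2, s3, s4, s5, s6}.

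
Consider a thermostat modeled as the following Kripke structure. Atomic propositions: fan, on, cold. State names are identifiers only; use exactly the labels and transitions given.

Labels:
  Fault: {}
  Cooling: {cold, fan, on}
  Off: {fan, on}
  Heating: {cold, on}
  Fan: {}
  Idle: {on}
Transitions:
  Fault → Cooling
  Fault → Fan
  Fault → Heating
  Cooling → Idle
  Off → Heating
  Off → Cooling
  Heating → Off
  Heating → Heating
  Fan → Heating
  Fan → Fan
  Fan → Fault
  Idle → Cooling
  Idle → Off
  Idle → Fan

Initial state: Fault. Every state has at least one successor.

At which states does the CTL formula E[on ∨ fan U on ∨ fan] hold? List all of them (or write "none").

States satisfying on ∨ fan: {Cooling, Off, Heating, Idle}.
States satisfying E[on ∨ fan U on ∨ fan]: {Cooling, Off, Heating, Idle}.

{Cooling, Off, Heating, Idle}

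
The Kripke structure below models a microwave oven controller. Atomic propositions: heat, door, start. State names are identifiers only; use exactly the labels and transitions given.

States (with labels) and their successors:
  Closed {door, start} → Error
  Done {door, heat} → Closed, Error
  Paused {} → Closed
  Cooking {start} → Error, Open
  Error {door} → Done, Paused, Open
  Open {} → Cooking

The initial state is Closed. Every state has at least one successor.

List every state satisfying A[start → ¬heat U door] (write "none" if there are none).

{Closed, Done, Paused, Error}

States satisfying start → ¬heat: {Closed, Done, Paused, Cooking, Error, Open}.
States satisfying door: {Closed, Done, Error}.
States satisfying A[start → ¬heat U door]: {Closed, Done, Paused, Error}.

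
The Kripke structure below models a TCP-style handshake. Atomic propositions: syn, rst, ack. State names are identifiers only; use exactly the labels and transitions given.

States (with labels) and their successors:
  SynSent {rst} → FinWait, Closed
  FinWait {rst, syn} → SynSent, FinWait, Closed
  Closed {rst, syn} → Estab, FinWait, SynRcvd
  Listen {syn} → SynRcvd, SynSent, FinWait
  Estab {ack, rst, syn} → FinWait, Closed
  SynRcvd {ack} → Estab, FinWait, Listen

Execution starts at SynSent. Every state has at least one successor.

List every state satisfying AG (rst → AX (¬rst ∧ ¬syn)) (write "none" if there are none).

States satisfying rst → AX (¬rst ∧ ¬syn): {Listen, SynRcvd}.
States satisfying AG (rst → AX (¬rst ∧ ¬syn)): ∅.

none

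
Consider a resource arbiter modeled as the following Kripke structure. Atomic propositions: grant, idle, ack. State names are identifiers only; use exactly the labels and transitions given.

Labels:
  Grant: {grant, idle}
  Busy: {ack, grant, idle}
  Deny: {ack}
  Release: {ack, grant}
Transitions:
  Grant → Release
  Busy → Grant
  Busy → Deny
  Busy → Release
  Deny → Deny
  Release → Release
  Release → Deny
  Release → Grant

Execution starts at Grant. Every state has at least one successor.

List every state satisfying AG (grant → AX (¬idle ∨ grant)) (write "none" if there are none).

States satisfying grant → AX (¬idle ∨ grant): {Grant, Busy, Deny, Release}.
States satisfying AG (grant → AX (¬idle ∨ grant)): {Grant, Busy, Deny, Release}.

{Grant, Busy, Deny, Release}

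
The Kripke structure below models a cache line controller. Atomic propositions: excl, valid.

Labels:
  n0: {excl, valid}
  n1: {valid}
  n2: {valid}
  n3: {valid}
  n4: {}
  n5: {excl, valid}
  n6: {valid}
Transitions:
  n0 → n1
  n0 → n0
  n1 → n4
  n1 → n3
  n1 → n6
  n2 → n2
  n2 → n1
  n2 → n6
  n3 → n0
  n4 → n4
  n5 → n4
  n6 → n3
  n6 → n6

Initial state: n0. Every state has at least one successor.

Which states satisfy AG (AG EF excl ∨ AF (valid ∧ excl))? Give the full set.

none

States satisfying AG EF excl ∨ AF (valid ∧ excl): {n0, n3, n5}.
States satisfying AG (AG EF excl ∨ AF (valid ∧ excl)): ∅.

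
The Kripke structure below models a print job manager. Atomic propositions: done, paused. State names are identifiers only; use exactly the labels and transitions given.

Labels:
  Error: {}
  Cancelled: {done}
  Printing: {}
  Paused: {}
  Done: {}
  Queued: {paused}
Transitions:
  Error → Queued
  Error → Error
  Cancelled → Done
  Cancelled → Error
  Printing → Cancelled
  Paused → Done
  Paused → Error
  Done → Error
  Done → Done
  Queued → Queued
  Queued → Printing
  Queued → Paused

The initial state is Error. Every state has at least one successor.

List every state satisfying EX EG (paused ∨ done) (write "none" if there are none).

{Error, Queued}

States satisfying EG (paused ∨ done): {Queued}.
States satisfying EX EG (paused ∨ done): {Error, Queued}.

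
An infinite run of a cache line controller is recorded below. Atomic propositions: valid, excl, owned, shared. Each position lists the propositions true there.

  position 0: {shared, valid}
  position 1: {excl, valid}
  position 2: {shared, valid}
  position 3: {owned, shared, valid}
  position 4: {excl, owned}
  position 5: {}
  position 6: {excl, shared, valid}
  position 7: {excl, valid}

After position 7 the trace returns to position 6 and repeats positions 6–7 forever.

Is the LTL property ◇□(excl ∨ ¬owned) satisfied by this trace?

□(excl ∨ ¬owned) holds at position 4, which is reachable from 0, so ◇□(excl ∨ ¬owned) holds.

Holds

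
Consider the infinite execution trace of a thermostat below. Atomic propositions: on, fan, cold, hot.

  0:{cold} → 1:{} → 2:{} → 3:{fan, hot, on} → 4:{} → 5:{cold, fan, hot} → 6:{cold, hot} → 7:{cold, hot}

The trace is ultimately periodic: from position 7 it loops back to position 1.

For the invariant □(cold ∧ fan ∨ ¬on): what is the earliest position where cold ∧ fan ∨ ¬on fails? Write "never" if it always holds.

Check cold ∧ fan ∨ ¬on at each position in order: 0 ✓, 1 ✓, 2 ✓.
At position 3 the labels are {fan, hot, on}, so cold ∧ fan ∨ ¬on is false there. This is the first violation.

3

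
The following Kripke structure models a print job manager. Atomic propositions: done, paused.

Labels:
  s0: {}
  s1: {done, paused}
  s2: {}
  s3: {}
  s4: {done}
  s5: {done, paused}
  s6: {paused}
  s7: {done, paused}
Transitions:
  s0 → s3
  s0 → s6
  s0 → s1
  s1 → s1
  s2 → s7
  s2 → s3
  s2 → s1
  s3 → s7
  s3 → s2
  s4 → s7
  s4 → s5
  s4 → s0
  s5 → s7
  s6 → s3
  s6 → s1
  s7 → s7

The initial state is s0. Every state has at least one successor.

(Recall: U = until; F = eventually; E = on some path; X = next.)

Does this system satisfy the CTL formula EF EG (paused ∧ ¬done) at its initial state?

Violated

States satisfying EG (paused ∧ ¬done): ∅.
States satisfying EF EG (paused ∧ ¬done): ∅.
No suitable path/successor from s0 witnesses the formula.
s0 ∉ Sat(EF EG (paused ∧ ¬done)).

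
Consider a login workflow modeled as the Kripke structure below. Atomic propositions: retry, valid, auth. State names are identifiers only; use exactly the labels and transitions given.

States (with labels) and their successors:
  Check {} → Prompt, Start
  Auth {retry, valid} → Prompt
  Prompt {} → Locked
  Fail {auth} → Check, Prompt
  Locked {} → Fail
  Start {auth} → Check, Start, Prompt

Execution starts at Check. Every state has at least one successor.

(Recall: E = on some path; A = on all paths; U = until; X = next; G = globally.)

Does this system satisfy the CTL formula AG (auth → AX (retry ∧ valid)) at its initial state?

Violated

States satisfying auth → AX (retry ∧ valid): {Check, Auth, Prompt, Locked}.
States satisfying AG (auth → AX (retry ∧ valid)): ∅.
Fail is reachable from Check and violates auth → AX (retry ∧ valid), so AG fails at Check.
Check ∉ Sat(AG (auth → AX (retry ∧ valid))).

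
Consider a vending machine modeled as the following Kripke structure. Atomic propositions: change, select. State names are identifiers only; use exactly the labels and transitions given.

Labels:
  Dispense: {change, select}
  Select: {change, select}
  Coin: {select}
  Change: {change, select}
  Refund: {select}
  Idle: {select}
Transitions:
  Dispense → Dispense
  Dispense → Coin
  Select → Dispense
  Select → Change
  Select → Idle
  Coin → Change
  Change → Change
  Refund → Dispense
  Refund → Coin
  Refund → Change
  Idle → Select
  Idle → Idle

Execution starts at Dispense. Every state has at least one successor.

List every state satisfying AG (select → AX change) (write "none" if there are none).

{Coin, Change}

States satisfying select → AX change: {Coin, Change}.
States satisfying AG (select → AX change): {Coin, Change}.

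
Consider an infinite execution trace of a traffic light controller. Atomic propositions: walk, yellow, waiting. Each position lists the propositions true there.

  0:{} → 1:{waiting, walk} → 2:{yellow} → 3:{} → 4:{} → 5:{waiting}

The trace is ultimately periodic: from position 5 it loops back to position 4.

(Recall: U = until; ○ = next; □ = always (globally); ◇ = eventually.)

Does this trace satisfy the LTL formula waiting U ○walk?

Walking from position 0: ○walk first holds at position 0, and waiting holds at every earlier position along the way, so waiting U ○walk holds.

Satisfied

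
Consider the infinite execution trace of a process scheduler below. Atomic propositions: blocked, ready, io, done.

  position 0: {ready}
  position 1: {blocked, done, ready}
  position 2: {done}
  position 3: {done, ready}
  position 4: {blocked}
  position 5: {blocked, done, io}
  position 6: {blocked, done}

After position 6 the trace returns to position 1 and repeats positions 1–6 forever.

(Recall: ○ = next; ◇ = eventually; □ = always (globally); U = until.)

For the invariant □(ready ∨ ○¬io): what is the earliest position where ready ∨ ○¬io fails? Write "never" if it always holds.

4

Check ready ∨ ○¬io at each position in order: 0 ✓, 1 ✓, 2 ✓, 3 ✓.
At position 4 the labels are {blocked} and the next position 5 has {blocked, done, io}, so ready ∨ ○¬io is false there. This is the first violation.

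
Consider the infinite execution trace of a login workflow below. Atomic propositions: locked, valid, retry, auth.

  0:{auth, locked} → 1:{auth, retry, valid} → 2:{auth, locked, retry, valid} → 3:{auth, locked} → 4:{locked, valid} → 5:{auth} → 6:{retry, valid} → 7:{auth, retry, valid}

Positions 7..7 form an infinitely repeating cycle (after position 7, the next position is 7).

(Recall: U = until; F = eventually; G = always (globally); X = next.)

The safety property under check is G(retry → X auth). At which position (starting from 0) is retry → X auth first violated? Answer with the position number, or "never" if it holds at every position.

never

retry → X auth holds at every position 0..7, and those are all the positions the trace ever visits, so the invariant G(retry → X auth) is never violated.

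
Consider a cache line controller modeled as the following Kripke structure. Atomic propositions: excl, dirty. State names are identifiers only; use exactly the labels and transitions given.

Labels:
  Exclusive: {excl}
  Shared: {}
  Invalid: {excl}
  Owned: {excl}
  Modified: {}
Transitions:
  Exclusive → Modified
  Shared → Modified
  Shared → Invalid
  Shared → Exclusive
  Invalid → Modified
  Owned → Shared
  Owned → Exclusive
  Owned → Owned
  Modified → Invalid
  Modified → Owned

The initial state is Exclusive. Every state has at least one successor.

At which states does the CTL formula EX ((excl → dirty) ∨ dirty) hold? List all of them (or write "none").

{Exclusive, Shared, Invalid, Owned}

States satisfying (excl → dirty) ∨ dirty: {Shared, Modified}.
States satisfying EX ((excl → dirty) ∨ dirty): {Exclusive, Shared, Invalid, Owned}.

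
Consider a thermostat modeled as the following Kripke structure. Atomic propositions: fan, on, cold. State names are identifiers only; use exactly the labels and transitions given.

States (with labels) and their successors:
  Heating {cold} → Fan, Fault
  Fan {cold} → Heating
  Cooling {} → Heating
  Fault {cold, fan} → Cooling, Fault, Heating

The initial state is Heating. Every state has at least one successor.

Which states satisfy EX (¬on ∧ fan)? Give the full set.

{Heating, Fault}

States satisfying ¬on ∧ fan: {Fault}.
States satisfying EX (¬on ∧ fan): {Heating, Fault}.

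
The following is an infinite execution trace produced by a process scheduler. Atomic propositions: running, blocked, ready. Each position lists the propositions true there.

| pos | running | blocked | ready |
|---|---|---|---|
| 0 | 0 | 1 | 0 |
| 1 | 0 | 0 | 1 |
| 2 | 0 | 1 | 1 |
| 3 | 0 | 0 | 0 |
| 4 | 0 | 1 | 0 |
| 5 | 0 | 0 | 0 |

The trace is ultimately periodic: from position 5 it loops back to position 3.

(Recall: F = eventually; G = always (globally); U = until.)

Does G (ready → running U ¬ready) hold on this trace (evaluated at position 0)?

No

ready → running U ¬ready must hold at every position from 0 onward. It fails at position 1, so G (ready → running U ¬ready) is false.
Positions where ready holds: 1, 2.
Check running U ¬ready at each: 1→fails, 2→fails.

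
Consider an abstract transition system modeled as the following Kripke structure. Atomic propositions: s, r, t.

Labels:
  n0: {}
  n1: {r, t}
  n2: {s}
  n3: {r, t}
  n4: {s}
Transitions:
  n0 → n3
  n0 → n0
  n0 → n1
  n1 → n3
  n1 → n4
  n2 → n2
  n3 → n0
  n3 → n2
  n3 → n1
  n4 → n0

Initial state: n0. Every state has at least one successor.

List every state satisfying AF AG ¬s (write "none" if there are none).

none

States satisfying AG ¬s: ∅.
States satisfying AF AG ¬s: ∅.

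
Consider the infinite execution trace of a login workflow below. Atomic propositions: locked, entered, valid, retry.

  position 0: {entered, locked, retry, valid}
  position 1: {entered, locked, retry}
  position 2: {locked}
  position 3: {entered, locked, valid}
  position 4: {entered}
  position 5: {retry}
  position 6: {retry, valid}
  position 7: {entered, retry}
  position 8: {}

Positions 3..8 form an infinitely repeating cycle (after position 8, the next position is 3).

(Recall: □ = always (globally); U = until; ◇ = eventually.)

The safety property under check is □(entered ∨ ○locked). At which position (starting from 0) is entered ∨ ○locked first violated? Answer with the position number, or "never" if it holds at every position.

Check entered ∨ ○locked at each position in order: 0 ✓, 1 ✓, 2 ✓, 3 ✓, 4 ✓.
At position 5 the labels are {retry} and the next position 6 has {retry, valid}, so entered ∨ ○locked is false there. This is the first violation.

5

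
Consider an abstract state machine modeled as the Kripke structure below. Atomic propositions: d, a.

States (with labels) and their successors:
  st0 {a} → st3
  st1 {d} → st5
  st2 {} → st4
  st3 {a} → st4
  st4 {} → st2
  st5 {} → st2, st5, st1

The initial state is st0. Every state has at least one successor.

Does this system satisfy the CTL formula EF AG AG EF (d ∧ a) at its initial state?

Violated

States satisfying AG AG EF (d ∧ a): ∅.
States satisfying EF AG AG EF (d ∧ a): ∅.
No suitable path/successor from st0 witnesses the formula.
st0 ∉ Sat(EF AG AG EF (d ∧ a)).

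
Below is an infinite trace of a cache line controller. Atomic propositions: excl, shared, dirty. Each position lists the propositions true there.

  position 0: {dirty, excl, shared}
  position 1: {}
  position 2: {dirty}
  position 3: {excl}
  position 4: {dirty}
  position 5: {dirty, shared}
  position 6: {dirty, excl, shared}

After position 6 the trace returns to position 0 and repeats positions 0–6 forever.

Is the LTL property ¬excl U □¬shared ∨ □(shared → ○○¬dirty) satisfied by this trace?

Walking from position 0: at position 0, □¬shared has not yet held and ¬excl fails, so ¬excl U □¬shared is false.
shared → ○○¬dirty must hold at every position from 0 onward. It fails at position 0, so □(shared → ○○¬dirty) is false.
Positions where shared holds: 0, 5, 6.
Check ○○¬dirty at each: 0→fails, 5→fails, 6→ok.
At position 0: ¬excl U □¬shared is false; □(shared → ○○¬dirty) is false; so ¬excl U □¬shared ∨ □(shared → ○○¬dirty) is false.

No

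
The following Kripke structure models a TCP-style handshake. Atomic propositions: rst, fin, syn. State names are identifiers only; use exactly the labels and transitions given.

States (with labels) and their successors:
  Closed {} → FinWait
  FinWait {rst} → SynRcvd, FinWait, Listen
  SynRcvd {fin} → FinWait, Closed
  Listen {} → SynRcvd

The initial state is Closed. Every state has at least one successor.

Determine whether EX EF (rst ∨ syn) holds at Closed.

Yes

States satisfying EF (rst ∨ syn): {Closed, FinWait, SynRcvd, Listen}.
States satisfying EX EF (rst ∨ syn): {Closed, FinWait, SynRcvd, Listen}.
Closed ∈ Sat(EX EF (rst ∨ syn)).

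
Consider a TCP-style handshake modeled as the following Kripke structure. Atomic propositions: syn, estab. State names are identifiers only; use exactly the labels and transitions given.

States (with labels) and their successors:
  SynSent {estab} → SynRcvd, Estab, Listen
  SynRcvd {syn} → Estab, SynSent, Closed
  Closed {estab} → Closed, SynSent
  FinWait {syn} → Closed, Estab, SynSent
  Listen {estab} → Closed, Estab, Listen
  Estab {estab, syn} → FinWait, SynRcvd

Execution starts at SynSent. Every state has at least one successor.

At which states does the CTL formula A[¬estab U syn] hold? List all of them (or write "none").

States satisfying ¬estab: {SynRcvd, FinWait}.
States satisfying syn: {SynRcvd, FinWait, Estab}.
States satisfying A[¬estab U syn]: {SynRcvd, FinWait, Estab}.

{SynRcvd, FinWait, Estab}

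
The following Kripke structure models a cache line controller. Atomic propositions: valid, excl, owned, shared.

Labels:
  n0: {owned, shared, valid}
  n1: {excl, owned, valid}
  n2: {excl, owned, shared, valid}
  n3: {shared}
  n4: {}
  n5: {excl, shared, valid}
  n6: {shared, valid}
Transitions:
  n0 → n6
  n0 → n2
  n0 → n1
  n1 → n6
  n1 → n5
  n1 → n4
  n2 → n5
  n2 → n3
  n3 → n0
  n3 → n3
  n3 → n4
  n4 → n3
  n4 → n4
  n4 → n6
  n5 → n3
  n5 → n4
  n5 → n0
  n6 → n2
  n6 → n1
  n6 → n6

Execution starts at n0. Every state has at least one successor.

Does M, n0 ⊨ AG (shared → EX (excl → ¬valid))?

Satisfied

States satisfying shared → EX (excl → ¬valid): {n0, n1, n2, n3, n4, n5, n6}.
States satisfying AG (shared → EX (excl → ¬valid)): {n0, n1, n2, n3, n4, n5, n6}.
Every state reachable from n0 satisfies shared → EX (excl → ¬valid).
n0 ∈ Sat(AG (shared → EX (excl → ¬valid))).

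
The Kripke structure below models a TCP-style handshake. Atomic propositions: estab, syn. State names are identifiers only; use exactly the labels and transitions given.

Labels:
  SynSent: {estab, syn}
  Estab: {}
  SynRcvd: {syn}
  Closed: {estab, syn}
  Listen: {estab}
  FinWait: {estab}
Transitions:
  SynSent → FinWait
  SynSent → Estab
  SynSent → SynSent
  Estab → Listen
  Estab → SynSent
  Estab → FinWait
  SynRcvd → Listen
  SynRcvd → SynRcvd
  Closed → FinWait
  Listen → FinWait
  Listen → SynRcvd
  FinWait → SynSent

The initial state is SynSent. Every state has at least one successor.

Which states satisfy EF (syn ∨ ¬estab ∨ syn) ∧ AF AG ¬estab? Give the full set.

none

States satisfying syn ∨ ¬estab ∨ syn: {SynSent, Estab, SynRcvd, Closed}.
States satisfying EF (syn ∨ ¬estab ∨ syn): {SynSent, Estab, SynRcvd, Closed, Listen, FinWait}.
States satisfying AG ¬estab: ∅.
States satisfying AF AG ¬estab: ∅.
States satisfying EF (syn ∨ ¬estab ∨ syn) ∧ AF AG ¬estab: ∅.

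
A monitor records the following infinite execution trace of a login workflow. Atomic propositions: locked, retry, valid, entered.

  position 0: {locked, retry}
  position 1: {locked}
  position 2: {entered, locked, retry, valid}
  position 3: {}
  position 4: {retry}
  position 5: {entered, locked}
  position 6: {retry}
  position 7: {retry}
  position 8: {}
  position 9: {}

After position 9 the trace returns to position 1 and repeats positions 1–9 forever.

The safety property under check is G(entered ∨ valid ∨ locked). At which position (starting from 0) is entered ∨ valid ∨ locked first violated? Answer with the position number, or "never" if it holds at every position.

Check entered ∨ valid ∨ locked at each position in order: 0 ✓, 1 ✓, 2 ✓.
At position 3 the labels are {}, so entered ∨ valid ∨ locked is false there. This is the first violation.

3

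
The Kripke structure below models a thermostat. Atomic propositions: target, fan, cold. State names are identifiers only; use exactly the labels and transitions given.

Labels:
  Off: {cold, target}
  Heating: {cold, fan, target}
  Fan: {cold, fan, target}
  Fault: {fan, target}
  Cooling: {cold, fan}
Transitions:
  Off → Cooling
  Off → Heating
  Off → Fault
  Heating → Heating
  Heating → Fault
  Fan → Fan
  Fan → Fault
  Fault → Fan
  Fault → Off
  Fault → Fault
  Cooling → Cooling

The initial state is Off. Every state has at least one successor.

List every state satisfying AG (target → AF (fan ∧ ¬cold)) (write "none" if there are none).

{Cooling}

States satisfying target → AF (fan ∧ ¬cold): {Fault, Cooling}.
States satisfying AG (target → AF (fan ∧ ¬cold)): {Cooling}.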